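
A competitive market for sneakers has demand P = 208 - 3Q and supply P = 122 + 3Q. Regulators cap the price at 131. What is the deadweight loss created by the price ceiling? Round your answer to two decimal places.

Without the control, 208 - 3Q = 122 + 3Q so Q* = 14.3333 and P* = 165.
At P = 131, sellers supply (131 - 122)/3 = 3 while buyers want more, so the quantity traded is 3 at price 131.
At Q = 3 the demand price is 199 and the supply price is 131. Deadweight loss is the triangle between the curves from 3 to 14.3333: (1/2)(199 - 131)(14.3333 - 3) = 385.3333.

385.33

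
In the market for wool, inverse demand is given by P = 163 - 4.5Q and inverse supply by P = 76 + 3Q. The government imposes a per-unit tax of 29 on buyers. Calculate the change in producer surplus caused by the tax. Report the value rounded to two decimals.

Pre-tax equilibrium: 163 - 4.5Q = 76 + 3Q gives Q* = 11.6, P* = 110.8.
A tax on buyers shifts demand down by 29: (163 - 29) - 4.5Q = 76 + 3Q, so Q_t = 7.7333. Buyers pay P_b = 128.2; sellers receive P_s = P_b - 29 = 99.2.
Producers lose the trapezoid between P_s and P* out to Q_t plus the triangle from Q_t to Q*: change in PS = 89.7067 - 201.84 = -112.1333.

-112.13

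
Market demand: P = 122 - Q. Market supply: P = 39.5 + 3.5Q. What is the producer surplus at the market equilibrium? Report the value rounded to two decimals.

Equilibrium: 122 - Q = 39.5 + 3.5Q, so Q* = 18.3333 and P* = 103.6667.
PS is the area between P* and the supply curve from 0 to Q*: (1/2)(18.3333)(64.1667) = 588.1944.

588.19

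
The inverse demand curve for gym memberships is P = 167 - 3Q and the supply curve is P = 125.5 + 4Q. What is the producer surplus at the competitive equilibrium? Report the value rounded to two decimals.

70.30

Equilibrium: 167 - 3Q = 125.5 + 4Q, so Q* = 5.9286 and P* = 149.2143.
The supply curve's price intercept is 125.5, so PS = (1/2)(Q*)(P* - 125.5) = (1/2)(5.9286)(23.7143) = 70.2959.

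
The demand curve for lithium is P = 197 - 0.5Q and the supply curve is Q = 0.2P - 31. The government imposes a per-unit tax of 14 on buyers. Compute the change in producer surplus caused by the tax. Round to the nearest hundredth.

-80.99

Rewriting supply in inverse form: P = 155 + 5Q.
Pre-tax equilibrium: 197 - 0.5Q = 155 + 5Q gives Q* = 7.6364, P* = 193.1818.
With the tax, buyers' net willingness to pay falls by 14: (197 - 14) - 0.5Q = 155 + 5Q, so Q_t = 5.0909. Buyers pay P_b = 194.4545; sellers receive P_s = P_b - 14 = 180.4545.
PS falls from (1/2)(7.6364)(38.1818) = 145.7851 to (1/2)(5.0909)(25.4545) = 64.7934, a change of -80.9917.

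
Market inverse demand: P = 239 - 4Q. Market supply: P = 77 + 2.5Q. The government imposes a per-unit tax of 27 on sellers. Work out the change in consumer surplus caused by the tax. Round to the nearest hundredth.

Pre-tax equilibrium: 239 - 4Q = 77 + 2.5Q gives Q* = 24.9231, P* = 139.3077.
A tax on sellers shifts supply up by 27: 239 - 4Q = 77 + 2.5Q + 27, so Q_t = 20.7692. Buyers pay P_b = 155.9231; sellers receive P_s = P_b - 27 = 128.9231.
Consumers lose the trapezoid between P* and P_b out to Q_t plus the triangle from Q_t to Q*: change in CS = 862.7219 - 1242.3195 = -379.5976.

-379.60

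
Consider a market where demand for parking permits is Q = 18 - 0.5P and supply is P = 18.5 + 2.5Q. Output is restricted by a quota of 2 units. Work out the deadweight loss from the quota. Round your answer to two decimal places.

Rewriting demand in inverse form: P = 36 - 2Q.
Without the quota, 36 - 2Q = 18.5 + 2.5Q gives Q* = 3.8889.
At Q = 2 the demand price is 36 - 2(2) = 32 and the supply price is 18.5 + 2.5(2) = 23.5.
Deadweight loss is the triangle between the curves from 2 to 3.8889: (1/2)(32 - 23.5)(3.8889 - 2) = 8.0278.

8.03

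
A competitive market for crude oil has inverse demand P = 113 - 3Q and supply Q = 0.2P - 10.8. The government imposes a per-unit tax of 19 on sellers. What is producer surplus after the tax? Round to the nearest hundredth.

Rewriting supply in inverse form: P = 54 + 5Q.
Pre-tax equilibrium: 113 - 3Q = 54 + 5Q gives Q* = 7.375, P* = 90.875.
With the tax, sellers need 19 more per unit: 113 - 3Q = 54 + 5Q + 19, so Q_t = 5. Buyers pay P_b = 98; sellers receive P_s = P_b - 19 = 79.
PS = (1/2)(Q_t)(P_s - 54) = (1/2)(5)(25) = 62.5.

62.50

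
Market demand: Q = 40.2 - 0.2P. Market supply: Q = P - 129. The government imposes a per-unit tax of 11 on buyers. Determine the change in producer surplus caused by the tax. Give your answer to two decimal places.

-20.32

Rewriting demand in inverse form: P = 201 - 5Q.
Rewriting supply in inverse form: P = 129 + Q.
Pre-tax equilibrium: 201 - 5Q = 129 + Q gives Q* = 12, P* = 141.
A tax on buyers shifts demand down by 11: (201 - 11) - 5Q = 129 + Q, so Q_t = 10.1667. Buyers pay P_b = 150.1667; sellers receive P_s = P_b - 11 = 139.1667.
Producers lose the trapezoid between P_s and P* out to Q_t plus the triangle from Q_t to Q*: change in PS = 51.6806 - 72 = -20.3194.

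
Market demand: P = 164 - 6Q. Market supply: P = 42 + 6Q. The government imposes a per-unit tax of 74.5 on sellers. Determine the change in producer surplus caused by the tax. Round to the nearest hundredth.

-263.08

Without the tax, 164 - 6Q = 42 + 6Q so Q* = 10.1667 and P* = 103.
A tax on sellers shifts supply up by 74.5: 164 - 6Q = 42 + 6Q + 74.5, so Q_t = 3.9583. Buyers pay P_b = 140.25; sellers receive P_s = P_b - 74.5 = 65.75.
Producers lose the trapezoid between P_s and P* out to Q_t plus the triangle from Q_t to Q*: change in PS = 47.0052 - 310.0833 = -263.0781.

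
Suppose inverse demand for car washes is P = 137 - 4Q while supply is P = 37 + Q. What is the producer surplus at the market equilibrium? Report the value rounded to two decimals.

Set 137 - 4Q = 37 + Q, which gives 100 = 5Q, so Q* = 20 and P* = 137 - 4(20) = 57.
The supply curve's price intercept is 37, so PS = (1/2)(Q*)(P* - 37) = (1/2)(20)(20) = 200.

200.00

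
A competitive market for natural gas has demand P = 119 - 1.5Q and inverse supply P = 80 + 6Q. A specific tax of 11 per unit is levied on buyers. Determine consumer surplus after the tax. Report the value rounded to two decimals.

10.45

Without the tax, 119 - 1.5Q = 80 + 6Q so Q* = 5.2 and P* = 111.2.
With the tax, buyers' net willingness to pay falls by 11: (119 - 11) - 1.5Q = 80 + 6Q, so Q_t = 3.7333. Buyers pay P_b = 113.4; sellers receive P_s = P_b - 11 = 102.4.
CS = (1/2)(Q_t)(119 - P_b) = (1/2)(3.7333)(5.6) = 10.4533.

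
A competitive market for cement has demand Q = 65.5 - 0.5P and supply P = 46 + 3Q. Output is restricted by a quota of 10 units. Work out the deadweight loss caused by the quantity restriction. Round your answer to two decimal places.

Rewriting demand in inverse form: P = 131 - 2Q.
Unrestricted equilibrium: Q* = (131 - 46)/(2 + 3) = 17.
At Q = 10 the demand price is 131 - 2(10) = 111 and the supply price is 46 + 3(10) = 76.
DWL = (1/2)(gap between curves at 10) x (Q* - 10) = (1/2)(35)(7) = 122.5.

122.50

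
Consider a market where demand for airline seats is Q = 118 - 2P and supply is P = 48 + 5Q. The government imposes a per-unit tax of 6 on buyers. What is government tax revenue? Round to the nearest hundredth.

5.45

Rewriting demand in inverse form: P = 59 - 0.5Q.
Pre-tax equilibrium: 59 - 0.5Q = 48 + 5Q gives Q* = 2, P* = 58.
A tax on buyers shifts demand down by 6: (59 - 6) - 0.5Q = 48 + 5Q, so Q_t = 0.9091. Buyers pay P_b = 58.5455; sellers receive P_s = P_b - 6 = 52.5455.
Revenue is the tax times quantity traded: 6 x 0.9091 = 5.4545.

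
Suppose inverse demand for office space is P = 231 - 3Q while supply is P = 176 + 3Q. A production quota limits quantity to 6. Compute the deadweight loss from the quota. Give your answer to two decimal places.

Unrestricted equilibrium: Q* = (231 - 176)/(3 + 3) = 9.1667.
At Q = 6 the demand price is 231 - 3(6) = 213 and the supply price is 176 + 3(6) = 194.
Deadweight loss is the triangle between the curves from 6 to 9.1667: (1/2)(213 - 194)(9.1667 - 6) = 30.0833.

30.08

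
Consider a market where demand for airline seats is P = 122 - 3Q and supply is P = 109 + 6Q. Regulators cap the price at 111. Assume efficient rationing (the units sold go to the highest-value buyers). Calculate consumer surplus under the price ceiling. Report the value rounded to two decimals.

Without the control, 122 - 3Q = 109 + 6Q so Q* = 1.4444 and P* = 117.6667.
At the ceiling price 111, quantity supplied is (111 - 109)/6 = 0.3333; supply is the short side, so Q = 0.3333 trades at P = 111.
The demand price at Q = 0.3333 is 121. CS is the trapezoid between demand and 111 over [0, 0.3333]: (1/2)[(122 - 111) + (121 - 111)](0.3333) = 3.5.

3.50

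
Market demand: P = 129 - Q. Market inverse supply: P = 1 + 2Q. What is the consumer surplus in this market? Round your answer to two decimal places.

910.22

Equilibrium: 129 - Q = 1 + 2Q, so Q* = 42.6667 and P* = 86.3333.
CS is the area between the demand curve and P* from 0 to Q*: (1/2)(42.6667)(42.6667) = 910.2222.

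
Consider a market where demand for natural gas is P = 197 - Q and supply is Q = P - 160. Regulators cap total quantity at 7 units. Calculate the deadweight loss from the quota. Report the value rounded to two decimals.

132.25

Rewriting supply in inverse form: P = 160 + Q.
Unrestricted equilibrium: Q* = (197 - 160)/(1 + 1) = 18.5.
At Q = 7 the demand price is 197 - (7) = 190 and the supply price is 160 + (7) = 167.
DWL = (1/2)(gap between curves at 7) x (Q* - 7) = (1/2)(23)(11.5) = 132.25.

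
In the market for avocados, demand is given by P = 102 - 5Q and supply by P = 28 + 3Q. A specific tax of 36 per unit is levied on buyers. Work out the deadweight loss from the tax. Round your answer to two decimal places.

81.00

Without the tax, 102 - 5Q = 28 + 3Q so Q* = 9.25 and P* = 55.75.
With the tax, buyers' net willingness to pay falls by 36: (102 - 36) - 5Q = 28 + 3Q, so Q_t = 4.75. Buyers pay P_b = 78.25; sellers receive P_s = P_b - 36 = 42.25.
Deadweight loss is the triangle between the curves from Q_t to Q*: (1/2)(9.25 - 4.75)(36) = 81.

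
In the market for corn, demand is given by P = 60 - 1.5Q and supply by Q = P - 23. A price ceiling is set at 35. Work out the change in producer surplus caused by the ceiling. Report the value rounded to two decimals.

Rewriting supply in inverse form: P = 23 + Q.
Free-market equilibrium: 60 - 1.5Q = 23 + Q gives Q* = 14.8, P* = 37.8.
At the ceiling price 35, quantity supplied is (35 - 23)/1 = 12; supply is the short side, so Q = 12 trades at P = 35.
PS goes from (1/2)(14.8)(14.8) = 109.52 to 72 (computed as (35 - 23)(12) - (1/2)(1)(12)^2), a change of -37.52.

-37.52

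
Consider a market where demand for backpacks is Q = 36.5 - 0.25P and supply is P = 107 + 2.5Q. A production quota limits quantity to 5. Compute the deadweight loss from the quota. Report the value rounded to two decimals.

Rewriting demand in inverse form: P = 146 - 4Q.
Unrestricted equilibrium: Q* = (146 - 107)/(4 + 2.5) = 6.
At Q = 5 the demand price is 146 - 4(5) = 126 and the supply price is 107 + 2.5(5) = 119.5.
DWL = (1/2)(gap between curves at 5) x (Q* - 5) = (1/2)(6.5)(1) = 3.25.

3.25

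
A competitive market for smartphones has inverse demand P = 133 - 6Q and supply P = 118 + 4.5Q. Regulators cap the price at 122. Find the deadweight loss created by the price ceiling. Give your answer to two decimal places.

1.53

Free-market equilibrium: 133 - 6Q = 118 + 4.5Q gives Q* = 1.4286, P* = 124.4286.
At P = 122, sellers supply (122 - 118)/4.5 = 0.8889 while buyers want more, so the quantity traded is 0.8889 at price 122.
The lost-trades triangle has base Q* - 0.8889 = 0.5397 and height equal to the gap between the curves at Q = 0.8889, which is 127.6667 - 122 = 5.6667. DWL = (1/2)(0.5397)(5.6667) = 1.5291.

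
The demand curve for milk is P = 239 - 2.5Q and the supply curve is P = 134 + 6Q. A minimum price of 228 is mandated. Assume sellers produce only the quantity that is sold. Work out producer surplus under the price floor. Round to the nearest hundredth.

355.52

Free-market equilibrium: 239 - 2.5Q = 134 + 6Q gives Q* = 12.3529, P* = 208.1176.
At the floor price 228, quantity demanded is (239 - 228)/2.5 = 4.4; demand is the short side, so Q = 4.4 trades at P = 228.
The supply price at Q = 4.4 is 160.4. PS is the trapezoid between 228 and supply over [0, 4.4]: (1/2)[(228 - 134) + (228 - 160.4)](4.4) = 355.52.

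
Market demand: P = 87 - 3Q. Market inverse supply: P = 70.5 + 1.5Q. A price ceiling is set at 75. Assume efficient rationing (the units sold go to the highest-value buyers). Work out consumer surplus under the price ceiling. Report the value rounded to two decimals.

22.50

Without the control, 87 - 3Q = 70.5 + 1.5Q so Q* = 3.6667 and P* = 76.
At the ceiling price 75, quantity supplied is (75 - 70.5)/1.5 = 3; supply is the short side, so Q = 3 trades at P = 75.
The demand price at Q = 3 is 78. CS is the trapezoid between demand and 75 over [0, 3]: (1/2)[(87 - 75) + (78 - 75)](3) = 22.5.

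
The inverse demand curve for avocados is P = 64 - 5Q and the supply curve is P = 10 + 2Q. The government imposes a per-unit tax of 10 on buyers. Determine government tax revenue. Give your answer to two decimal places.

Pre-tax equilibrium: 64 - 5Q = 10 + 2Q gives Q* = 7.7143, P* = 25.4286.
A tax on buyers shifts demand down by 10: (64 - 10) - 5Q = 10 + 2Q, so Q_t = 6.2857. Buyers pay P_b = 32.5714; sellers receive P_s = P_b - 10 = 22.5714.
Revenue is the tax times quantity traded: 10 x 6.2857 = 62.8571.

62.86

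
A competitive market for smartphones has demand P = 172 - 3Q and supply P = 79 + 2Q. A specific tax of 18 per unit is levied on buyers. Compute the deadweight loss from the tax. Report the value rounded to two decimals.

32.40

Without the tax, 172 - 3Q = 79 + 2Q so Q* = 18.6 and P* = 116.2.
With the tax, buyers' net willingness to pay falls by 18: (172 - 18) - 3Q = 79 + 2Q, so Q_t = 15. Buyers pay P_b = 127; sellers receive P_s = P_b - 18 = 109.
Deadweight loss is the triangle between the curves from Q_t to Q*: (1/2)(18.6 - 15)(18) = 32.4.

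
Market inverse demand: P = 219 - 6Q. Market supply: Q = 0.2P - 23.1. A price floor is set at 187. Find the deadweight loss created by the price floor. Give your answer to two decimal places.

91.36

Rewriting supply in inverse form: P = 115.5 + 5Q.
Without the control, 219 - 6Q = 115.5 + 5Q so Q* = 9.4091 and P* = 162.5455.
At P = 187, buyers demand (219 - 187)/6 = 5.3333 while sellers would supply more, so the quantity traded is 5.3333 at price 187.
The lost-trades triangle has base Q* - 5.3333 = 4.0758 and height equal to the gap between the curves at Q = 5.3333, which is 187 - 142.1667 = 44.8333. DWL = (1/2)(4.0758)(44.8333) = 91.3649.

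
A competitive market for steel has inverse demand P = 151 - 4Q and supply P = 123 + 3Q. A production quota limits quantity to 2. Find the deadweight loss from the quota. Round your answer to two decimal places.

Without the quota, 151 - 4Q = 123 + 3Q gives Q* = 4.
At Q = 2 the demand price is 151 - 4(2) = 143 and the supply price is 123 + 3(2) = 129.
Deadweight loss is the triangle between the curves from 2 to 4: (1/2)(143 - 129)(4 - 2) = 14.

14.00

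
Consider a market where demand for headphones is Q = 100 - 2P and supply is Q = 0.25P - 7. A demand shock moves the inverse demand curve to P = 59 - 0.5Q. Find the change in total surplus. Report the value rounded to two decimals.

Rewriting demand in inverse form: P = 50 - 0.5Q.
Rewriting supply in inverse form: P = 28 + 4Q.
Initial equilibrium: Q_0 = 4.8889, P_0 = 47.5556; CS_0 = (1/2)(4.8889)(2.4444) = 5.9753, PS_0 = (1/2)(4.8889)(19.5556) = 47.8025.
New equilibrium: 59 - 0.5Q = 28 + 4Q gives Q_1 = 6.8889, P_1 = 55.5556; CS_1 = 11.8642, PS_1 = 94.9136.
Change in total surplus = (11.8642 + 94.9136) - (5.9753 + 47.8025) = 53.

53.00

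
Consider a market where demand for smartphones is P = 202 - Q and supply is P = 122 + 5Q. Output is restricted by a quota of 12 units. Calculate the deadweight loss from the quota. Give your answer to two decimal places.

Unrestricted equilibrium: Q* = (202 - 122)/(1 + 5) = 13.3333.
At Q = 12 the demand price is 202 - (12) = 190 and the supply price is 122 + 5(12) = 182.
DWL = (1/2)(gap between curves at 12) x (Q* - 12) = (1/2)(8)(1.3333) = 5.3333.

5.33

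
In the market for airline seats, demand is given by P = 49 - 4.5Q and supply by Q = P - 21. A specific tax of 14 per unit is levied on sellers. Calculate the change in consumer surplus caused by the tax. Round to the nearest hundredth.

Rewriting supply in inverse form: P = 21 + Q.
Without the tax, 49 - 4.5Q = 21 + Q so Q* = 5.0909 and P* = 26.0909.
With the tax, sellers need 14 more per unit: 49 - 4.5Q = 21 + Q + 14, so Q_t = 2.5455. Buyers pay P_b = 37.5455; sellers receive P_s = P_b - 14 = 23.5455.
Consumers lose the trapezoid between P* and P_b out to Q_t plus the triangle from Q_t to Q*: change in CS = 14.5785 - 58.314 = -43.7355.

-43.74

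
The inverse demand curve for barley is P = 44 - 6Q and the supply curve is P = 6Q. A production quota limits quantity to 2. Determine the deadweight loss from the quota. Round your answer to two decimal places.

16.67

Without the quota, 44 - 6Q = 6Q gives Q* = 3.6667.
At Q = 2 the demand price is 44 - 6(2) = 32 and the supply price is 0 + 6(2) = 12.
DWL = (1/2)(gap between curves at 2) x (Q* - 2) = (1/2)(20)(1.6667) = 16.6667.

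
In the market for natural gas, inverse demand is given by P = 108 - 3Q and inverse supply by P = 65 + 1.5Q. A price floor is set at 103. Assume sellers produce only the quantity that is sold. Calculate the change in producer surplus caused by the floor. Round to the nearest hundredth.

-7.23

Free-market equilibrium: 108 - 3Q = 65 + 1.5Q gives Q* = 9.5556, P* = 79.3333.
At P = 103, buyers demand (108 - 103)/3 = 1.6667 while sellers would supply more, so the quantity traded is 1.6667 at price 103.
PS goes from (1/2)(9.5556)(14.3333) = 68.4815 to 61.25 (computed as (103 - 65)(1.6667) - (1/2)(1.5)(1.6667)^2), a change of -7.2315.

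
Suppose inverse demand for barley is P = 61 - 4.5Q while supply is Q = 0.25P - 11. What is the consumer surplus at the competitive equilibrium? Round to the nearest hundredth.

9.00

Rewriting supply in inverse form: P = 44 + 4Q.
Equilibrium: 61 - 4.5Q = 44 + 4Q, so Q* = 2 and P* = 52.
Consumer surplus is the triangle under demand above P*: (1/2)(2)(61 - 52) = (1/2)(2)(9) = 9.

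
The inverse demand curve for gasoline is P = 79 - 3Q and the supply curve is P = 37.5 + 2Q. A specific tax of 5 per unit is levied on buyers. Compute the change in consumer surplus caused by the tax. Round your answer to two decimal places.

Without the tax, 79 - 3Q = 37.5 + 2Q so Q* = 8.3 and P* = 54.1.
A tax on buyers shifts demand down by 5: (79 - 5) - 3Q = 37.5 + 2Q, so Q_t = 7.3. Buyers pay P_b = 57.1; sellers receive P_s = P_b - 5 = 52.1.
Consumers lose the trapezoid between P* and P_b out to Q_t plus the triangle from Q_t to Q*: change in CS = 79.935 - 103.335 = -23.4.

-23.40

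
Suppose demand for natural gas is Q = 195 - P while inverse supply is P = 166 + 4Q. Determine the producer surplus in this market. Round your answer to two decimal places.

67.28

Rewriting demand in inverse form: P = 195 - Q.
Set 195 - Q = 166 + 4Q, which gives 29 = 5Q, so Q* = 5.8 and P* = 195 - (5.8) = 189.2.
The supply curve's price intercept is 166, so PS = (1/2)(Q*)(P* - 166) = (1/2)(5.8)(23.2) = 67.28.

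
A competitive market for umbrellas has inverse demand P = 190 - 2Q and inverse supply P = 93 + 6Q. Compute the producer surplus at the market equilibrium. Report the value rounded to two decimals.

441.05

Setting demand equal to supply, 97 = 8Q, so Q* = 12.125 and P* = 165.75.
Producer surplus is the triangle above supply below P*: (1/2)(12.125)(165.75 - 93) = (1/2)(12.125)(72.75) = 441.0469.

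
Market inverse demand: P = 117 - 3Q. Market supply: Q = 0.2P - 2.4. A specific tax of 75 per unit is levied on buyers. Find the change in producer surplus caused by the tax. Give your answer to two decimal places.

-395.51

Rewriting supply in inverse form: P = 12 + 5Q.
Without the tax, 117 - 3Q = 12 + 5Q so Q* = 13.125 and P* = 77.625.
With the tax, buyers' net willingness to pay falls by 75: (117 - 75) - 3Q = 12 + 5Q, so Q_t = 3.75. Buyers pay P_b = 105.75; sellers receive P_s = P_b - 75 = 30.75.
Producers lose the trapezoid between P_s and P* out to Q_t plus the triangle from Q_t to Q*: change in PS = 35.1562 - 430.6641 = -395.5078.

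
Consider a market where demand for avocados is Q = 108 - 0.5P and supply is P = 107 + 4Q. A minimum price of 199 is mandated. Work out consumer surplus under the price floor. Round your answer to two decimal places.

Rewriting demand in inverse form: P = 216 - 2Q.
Without the control, 216 - 2Q = 107 + 4Q so Q* = 18.1667 and P* = 179.6667.
At P = 199, buyers demand (216 - 199)/2 = 8.5 while sellers would supply more, so the quantity traded is 8.5 at price 199.
CS is the triangle under demand above 199: (1/2)(8.5)(216 - 199) = 72.25.

72.25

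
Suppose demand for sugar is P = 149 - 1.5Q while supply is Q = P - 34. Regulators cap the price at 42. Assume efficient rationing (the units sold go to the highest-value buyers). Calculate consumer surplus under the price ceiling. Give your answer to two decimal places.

Rewriting supply in inverse form: P = 34 + Q.
Free-market equilibrium: 149 - 1.5Q = 34 + Q gives Q* = 46, P* = 80.
At the ceiling price 42, quantity supplied is (42 - 34)/1 = 8; supply is the short side, so Q = 8 trades at P = 42.
The demand price at Q = 8 is 137. CS is the trapezoid between demand and 42 over [0, 8]: (1/2)[(149 - 42) + (137 - 42)](8) = 808.

808.00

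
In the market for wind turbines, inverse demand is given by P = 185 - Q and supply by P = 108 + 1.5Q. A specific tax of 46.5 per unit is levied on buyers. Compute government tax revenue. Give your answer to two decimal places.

567.30

Pre-tax equilibrium: 185 - Q = 108 + 1.5Q gives Q* = 30.8, P* = 154.2.
A tax on buyers shifts demand down by 46.5: (185 - 46.5) - Q = 108 + 1.5Q, so Q_t = 12.2. Buyers pay P_b = 172.8; sellers receive P_s = P_b - 46.5 = 126.3.
Revenue is the tax times quantity traded: 46.5 x 12.2 = 567.3.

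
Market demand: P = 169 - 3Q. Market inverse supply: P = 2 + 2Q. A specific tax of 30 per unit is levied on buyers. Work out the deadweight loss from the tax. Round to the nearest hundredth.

90.00

Pre-tax equilibrium: 169 - 3Q = 2 + 2Q gives Q* = 33.4, P* = 68.8.
A tax on buyers shifts demand down by 30: (169 - 30) - 3Q = 2 + 2Q, so Q_t = 27.4. Buyers pay P_b = 86.8; sellers receive P_s = P_b - 30 = 56.8.
Deadweight loss is the triangle between the curves from Q_t to Q*: (1/2)(33.4 - 27.4)(30) = 90.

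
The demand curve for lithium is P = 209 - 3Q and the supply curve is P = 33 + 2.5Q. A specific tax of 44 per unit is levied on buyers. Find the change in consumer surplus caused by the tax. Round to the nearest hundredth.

-672.00

Without the tax, 209 - 3Q = 33 + 2.5Q so Q* = 32 and P* = 113.
A tax on buyers shifts demand down by 44: (209 - 44) - 3Q = 33 + 2.5Q, so Q_t = 24. Buyers pay P_b = 137; sellers receive P_s = P_b - 44 = 93.
CS falls from (1/2)(32)(96) = 1536 to (1/2)(24)(72) = 864, a change of -672.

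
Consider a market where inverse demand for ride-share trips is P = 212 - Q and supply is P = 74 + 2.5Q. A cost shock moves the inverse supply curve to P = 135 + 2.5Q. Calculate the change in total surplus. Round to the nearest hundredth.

-1873.57

Initial equilibrium: Q_0 = 39.4286, P_0 = 172.5714; CS_0 = (1/2)(39.4286)(39.4286) = 777.3061, PS_0 = (1/2)(39.4286)(98.5714) = 1943.2653.
New equilibrium: 212 - Q = 135 + 2.5Q gives Q_1 = 22, P_1 = 190; CS_1 = 242, PS_1 = 605.
Change in total surplus = (242 + 605) - (777.3061 + 1943.2653) = -1873.5714.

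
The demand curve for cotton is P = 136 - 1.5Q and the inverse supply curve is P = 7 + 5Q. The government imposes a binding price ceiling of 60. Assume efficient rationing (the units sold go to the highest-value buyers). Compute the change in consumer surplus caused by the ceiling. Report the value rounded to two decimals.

425.93

Without the control, 136 - 1.5Q = 7 + 5Q so Q* = 19.8462 and P* = 106.2308.
At P = 60, sellers supply (60 - 7)/5 = 10.6 while buyers want more, so the quantity traded is 10.6 at price 60.
CS goes from (1/2)(19.8462)(29.7692) = 295.4024 to 721.33 (computed as (136 - 60)(10.6) - (1/2)(1.5)(10.6)^2), a change of 425.9276.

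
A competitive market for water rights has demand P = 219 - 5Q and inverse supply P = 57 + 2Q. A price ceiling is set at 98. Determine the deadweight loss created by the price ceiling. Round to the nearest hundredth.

24.45

Free-market equilibrium: 219 - 5Q = 57 + 2Q gives Q* = 23.1429, P* = 103.2857.
At the ceiling price 98, quantity supplied is (98 - 57)/2 = 20.5; supply is the short side, so Q = 20.5 trades at P = 98.
At Q = 20.5 the demand price is 116.5 and the supply price is 98. Deadweight loss is the triangle between the curves from 20.5 to 23.1429: (1/2)(116.5 - 98)(23.1429 - 20.5) = 24.4464.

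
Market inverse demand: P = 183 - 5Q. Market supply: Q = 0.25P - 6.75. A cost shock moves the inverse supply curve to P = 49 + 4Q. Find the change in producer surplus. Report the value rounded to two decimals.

-157.53

Rewriting supply in inverse form: P = 27 + 4Q.
Initial equilibrium: Q_0 = 17.3333, P_0 = 96.3333; CS_0 = (1/2)(17.3333)(86.6667) = 751.1111, PS_0 = (1/2)(17.3333)(69.3333) = 600.8889.
New equilibrium: 183 - 5Q = 49 + 4Q gives Q_1 = 14.8889, P_1 = 108.5556; CS_1 = 554.1975, PS_1 = 443.358.
Change in producer surplus = 443.358 - 600.8889 = -157.5309.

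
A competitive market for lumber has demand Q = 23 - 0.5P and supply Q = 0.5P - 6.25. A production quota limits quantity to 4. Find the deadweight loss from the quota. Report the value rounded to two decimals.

Rewriting demand in inverse form: P = 46 - 2Q.
Rewriting supply in inverse form: P = 12.5 + 2Q.
Without the quota, 46 - 2Q = 12.5 + 2Q gives Q* = 8.375.
At Q = 4 the demand price is 46 - 2(4) = 38 and the supply price is 12.5 + 2(4) = 20.5.
Deadweight loss is the triangle between the curves from 4 to 8.375: (1/2)(38 - 20.5)(8.375 - 4) = 38.2812.

38.28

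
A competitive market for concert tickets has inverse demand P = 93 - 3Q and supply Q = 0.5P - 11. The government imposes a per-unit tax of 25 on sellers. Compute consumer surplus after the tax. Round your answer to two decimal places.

126.96

Rewriting supply in inverse form: P = 22 + 2Q.
Without the tax, 93 - 3Q = 22 + 2Q so Q* = 14.2 and P* = 50.4.
A tax on sellers shifts supply up by 25: 93 - 3Q = 22 + 2Q + 25, so Q_t = 9.2. Buyers pay P_b = 65.4; sellers receive P_s = P_b - 25 = 40.4.
CS = (1/2)(Q_t)(93 - P_b) = (1/2)(9.2)(27.6) = 126.96.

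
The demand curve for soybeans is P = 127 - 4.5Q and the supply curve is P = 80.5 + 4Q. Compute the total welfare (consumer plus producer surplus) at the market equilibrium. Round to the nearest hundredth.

127.19

Setting demand equal to supply, 46.5 = 8.5Q, so Q* = 5.4706 and P* = 102.3824.
CS = (1/2)(5.4706)(24.6176) = 67.3365 and PS = (1/2)(5.4706)(21.8824) = 59.8547, so total surplus = 127.1912.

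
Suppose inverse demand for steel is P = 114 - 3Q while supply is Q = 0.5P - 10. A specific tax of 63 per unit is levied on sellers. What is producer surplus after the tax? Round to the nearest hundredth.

38.44

Rewriting supply in inverse form: P = 20 + 2Q.
Pre-tax equilibrium: 114 - 3Q = 20 + 2Q gives Q* = 18.8, P* = 57.6.
With the tax, sellers need 63 more per unit: 114 - 3Q = 20 + 2Q + 63, so Q_t = 6.2. Buyers pay P_b = 95.4; sellers receive P_s = P_b - 63 = 32.4.
PS = (1/2)(Q_t)(P_s - 20) = (1/2)(6.2)(12.4) = 38.44.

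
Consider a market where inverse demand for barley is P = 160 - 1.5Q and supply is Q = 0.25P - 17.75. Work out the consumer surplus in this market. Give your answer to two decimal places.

196.39

Rewriting supply in inverse form: P = 71 + 4Q.
Set 160 - 1.5Q = 71 + 4Q, which gives 89 = 5.5Q, so Q* = 16.1818 and P* = 160 - 1.5(16.1818) = 135.7273.
CS is the area between the demand curve and P* from 0 to Q*: (1/2)(16.1818)(24.2727) = 196.3884.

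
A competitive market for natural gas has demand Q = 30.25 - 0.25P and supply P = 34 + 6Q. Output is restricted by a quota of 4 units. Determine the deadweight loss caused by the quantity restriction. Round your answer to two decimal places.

Rewriting demand in inverse form: P = 121 - 4Q.
Without the quota, 121 - 4Q = 34 + 6Q gives Q* = 8.7.
At Q = 4 the demand price is 121 - 4(4) = 105 and the supply price is 34 + 6(4) = 58.
Deadweight loss is the triangle between the curves from 4 to 8.7: (1/2)(105 - 58)(8.7 - 4) = 110.45.

110.45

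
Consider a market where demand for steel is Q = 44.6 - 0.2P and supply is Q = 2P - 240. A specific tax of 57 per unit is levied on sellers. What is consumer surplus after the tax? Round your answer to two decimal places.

Rewriting demand in inverse form: P = 223 - 5Q.
Rewriting supply in inverse form: P = 120 + 0.5Q.
Without the tax, 223 - 5Q = 120 + 0.5Q so Q* = 18.7273 and P* = 129.3636.
With the tax, sellers need 57 more per unit: 223 - 5Q = 120 + 0.5Q + 57, so Q_t = 8.3636. Buyers pay P_b = 181.1818; sellers receive P_s = P_b - 57 = 124.1818.
CS = (1/2)(Q_t)(223 - P_b) = (1/2)(8.3636)(41.8182) = 174.876.

174.88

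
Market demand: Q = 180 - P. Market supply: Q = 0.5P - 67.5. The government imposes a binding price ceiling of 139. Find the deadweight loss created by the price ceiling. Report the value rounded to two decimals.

Rewriting demand in inverse form: P = 180 - Q.
Rewriting supply in inverse form: P = 135 + 2Q.
Free-market equilibrium: 180 - Q = 135 + 2Q gives Q* = 15, P* = 165.
At the ceiling price 139, quantity supplied is (139 - 135)/2 = 2; supply is the short side, so Q = 2 trades at P = 139.
At Q = 2 the demand price is 178 and the supply price is 139. Deadweight loss is the triangle between the curves from 2 to 15: (1/2)(178 - 139)(15 - 2) = 253.5.

253.50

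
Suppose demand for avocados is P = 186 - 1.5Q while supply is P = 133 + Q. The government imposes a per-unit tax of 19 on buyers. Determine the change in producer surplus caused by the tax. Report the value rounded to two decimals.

-132.24

Pre-tax equilibrium: 186 - 1.5Q = 133 + Q gives Q* = 21.2, P* = 154.2.
A tax on buyers shifts demand down by 19: (186 - 19) - 1.5Q = 133 + Q, so Q_t = 13.6. Buyers pay P_b = 165.6; sellers receive P_s = P_b - 19 = 146.6.
Producers lose the trapezoid between P_s and P* out to Q_t plus the triangle from Q_t to Q*: change in PS = 92.48 - 224.72 = -132.24.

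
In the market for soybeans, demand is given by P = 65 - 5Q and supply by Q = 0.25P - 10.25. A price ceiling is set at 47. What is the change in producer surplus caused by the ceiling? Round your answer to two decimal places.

-9.72

Rewriting supply in inverse form: P = 41 + 4Q.
Without the control, 65 - 5Q = 41 + 4Q so Q* = 2.6667 and P* = 51.6667.
At the ceiling price 47, quantity supplied is (47 - 41)/4 = 1.5; supply is the short side, so Q = 1.5 trades at P = 47.
PS goes from (1/2)(2.6667)(10.6667) = 14.2222 to 4.5 (computed as (47 - 41)(1.5) - (1/2)(4)(1.5)^2), a change of -9.7222.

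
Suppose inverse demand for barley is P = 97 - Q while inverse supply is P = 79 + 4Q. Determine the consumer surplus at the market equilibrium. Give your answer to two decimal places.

Equilibrium: 97 - Q = 79 + 4Q, so Q* = 3.6 and P* = 93.4.
CS is the area between the demand curve and P* from 0 to Q*: (1/2)(3.6)(3.6) = 6.48.

6.48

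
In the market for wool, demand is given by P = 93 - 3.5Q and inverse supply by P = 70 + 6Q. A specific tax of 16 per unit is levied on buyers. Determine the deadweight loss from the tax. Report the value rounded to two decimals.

Without the tax, 93 - 3.5Q = 70 + 6Q so Q* = 2.4211 and P* = 84.5263.
A tax on buyers shifts demand down by 16: (93 - 16) - 3.5Q = 70 + 6Q, so Q_t = 0.7368. Buyers pay P_b = 90.4211; sellers receive P_s = P_b - 16 = 74.4211.
The welfare triangle lost has base Q* - Q_t = 1.6842 and height t = 16, so DWL = (1/2)(1.6842)(16) = 13.4737.

13.47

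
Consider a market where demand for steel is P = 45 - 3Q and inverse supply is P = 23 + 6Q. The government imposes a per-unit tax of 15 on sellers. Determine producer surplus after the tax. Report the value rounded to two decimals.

Pre-tax equilibrium: 45 - 3Q = 23 + 6Q gives Q* = 2.4444, P* = 37.6667.
With the tax, sellers need 15 more per unit: 45 - 3Q = 23 + 6Q + 15, so Q_t = 0.7778. Buyers pay P_b = 42.6667; sellers receive P_s = P_b - 15 = 27.6667.
PS = (1/2)(Q_t)(P_s - 23) = (1/2)(0.7778)(4.6667) = 1.8148.

1.81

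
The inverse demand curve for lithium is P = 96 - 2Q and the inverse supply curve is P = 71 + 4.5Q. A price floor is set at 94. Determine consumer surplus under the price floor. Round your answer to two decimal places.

Without the control, 96 - 2Q = 71 + 4.5Q so Q* = 3.8462 and P* = 88.3077.
At P = 94, buyers demand (96 - 94)/2 = 1 while sellers would supply more, so the quantity traded is 1 at price 94.
CS is the triangle under demand above 94: (1/2)(1)(96 - 94) = 1.

1.00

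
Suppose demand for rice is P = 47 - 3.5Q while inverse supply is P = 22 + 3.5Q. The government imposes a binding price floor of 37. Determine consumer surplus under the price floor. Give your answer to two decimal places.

Free-market equilibrium: 47 - 3.5Q = 22 + 3.5Q gives Q* = 3.5714, P* = 34.5.
At P = 37, buyers demand (47 - 37)/3.5 = 2.8571 while sellers would supply more, so the quantity traded is 2.8571 at price 37.
CS is the triangle under demand above 37: (1/2)(2.8571)(47 - 37) = 14.2857.

14.29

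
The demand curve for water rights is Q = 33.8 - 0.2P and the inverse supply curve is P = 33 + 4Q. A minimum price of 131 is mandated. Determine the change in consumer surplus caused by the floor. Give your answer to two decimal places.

-426.46

Rewriting demand in inverse form: P = 169 - 5Q.
Free-market equilibrium: 169 - 5Q = 33 + 4Q gives Q* = 15.1111, P* = 93.4444.
At the floor price 131, quantity demanded is (169 - 131)/5 = 7.6; demand is the short side, so Q = 7.6 trades at P = 131.
CS goes from (1/2)(15.1111)(75.5556) = 570.8642 to 144.4 (computed as (169 - 131)(7.6) - (1/2)(5)(7.6)^2), a change of -426.4642.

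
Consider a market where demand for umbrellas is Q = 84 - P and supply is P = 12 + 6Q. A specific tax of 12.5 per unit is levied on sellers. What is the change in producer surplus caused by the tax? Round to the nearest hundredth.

-100.64

Rewriting demand in inverse form: P = 84 - Q.
Pre-tax equilibrium: 84 - Q = 12 + 6Q gives Q* = 10.2857, P* = 73.7143.
A tax on sellers shifts supply up by 12.5: 84 - Q = 12 + 6Q + 12.5, so Q_t = 8.5. Buyers pay P_b = 75.5; sellers receive P_s = P_b - 12.5 = 63.
Producers lose the trapezoid between P_s and P* out to Q_t plus the triangle from Q_t to Q*: change in PS = 216.75 - 317.3878 = -100.6378.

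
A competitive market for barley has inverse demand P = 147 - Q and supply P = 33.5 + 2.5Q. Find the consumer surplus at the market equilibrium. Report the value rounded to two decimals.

525.81

Setting demand equal to supply, 113.5 = 3.5Q, so Q* = 32.4286 and P* = 114.5714.
Consumer surplus is the triangle under demand above P*: (1/2)(32.4286)(147 - 114.5714) = (1/2)(32.4286)(32.4286) = 525.8061.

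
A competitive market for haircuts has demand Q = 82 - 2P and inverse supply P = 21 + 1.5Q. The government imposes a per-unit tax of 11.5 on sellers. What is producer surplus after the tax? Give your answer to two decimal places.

13.55

Rewriting demand in inverse form: P = 41 - 0.5Q.
Without the tax, 41 - 0.5Q = 21 + 1.5Q so Q* = 10 and P* = 36.
With the tax, sellers need 11.5 more per unit: 41 - 0.5Q = 21 + 1.5Q + 11.5, so Q_t = 4.25. Buyers pay P_b = 38.875; sellers receive P_s = P_b - 11.5 = 27.375.
PS = (1/2)(Q_t)(P_s - 21) = (1/2)(4.25)(6.375) = 13.5469.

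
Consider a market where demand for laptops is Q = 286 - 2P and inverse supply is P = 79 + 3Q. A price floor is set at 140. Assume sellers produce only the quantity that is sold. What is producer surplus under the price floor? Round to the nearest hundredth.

Rewriting demand in inverse form: P = 143 - 0.5Q.
Free-market equilibrium: 143 - 0.5Q = 79 + 3Q gives Q* = 18.2857, P* = 133.8571.
At P = 140, buyers demand (143 - 140)/0.5 = 6 while sellers would supply more, so the quantity traded is 6 at price 140.
The supply price at Q = 6 is 97. PS is the trapezoid between 140 and supply over [0, 6]: (1/2)[(140 - 79) + (140 - 97)](6) = 312.

312.00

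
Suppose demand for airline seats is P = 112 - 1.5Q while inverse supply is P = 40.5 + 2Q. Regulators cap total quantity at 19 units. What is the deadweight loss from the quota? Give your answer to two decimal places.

3.57

Unrestricted equilibrium: Q* = (112 - 40.5)/(1.5 + 2) = 20.4286.
At Q = 19 the demand price is 112 - 1.5(19) = 83.5 and the supply price is 40.5 + 2(19) = 78.5.
Deadweight loss is the triangle between the curves from 19 to 20.4286: (1/2)(83.5 - 78.5)(20.4286 - 19) = 3.5714.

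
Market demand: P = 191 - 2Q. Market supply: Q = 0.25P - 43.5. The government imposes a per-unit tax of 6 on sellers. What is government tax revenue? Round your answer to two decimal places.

Rewriting supply in inverse form: P = 174 + 4Q.
Without the tax, 191 - 2Q = 174 + 4Q so Q* = 2.8333 and P* = 185.3333.
With the tax, sellers need 6 more per unit: 191 - 2Q = 174 + 4Q + 6, so Q_t = 1.8333. Buyers pay P_b = 187.3333; sellers receive P_s = P_b - 6 = 181.3333.
Revenue is the tax times quantity traded: 6 x 1.8333 = 11.

11.00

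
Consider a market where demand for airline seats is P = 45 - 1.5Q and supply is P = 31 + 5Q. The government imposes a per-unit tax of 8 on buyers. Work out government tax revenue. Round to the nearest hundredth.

7.38

Without the tax, 45 - 1.5Q = 31 + 5Q so Q* = 2.1538 and P* = 41.7692.
With the tax, buyers' net willingness to pay falls by 8: (45 - 8) - 1.5Q = 31 + 5Q, so Q_t = 0.9231. Buyers pay P_b = 43.6154; sellers receive P_s = P_b - 8 = 35.6154.
Revenue is the tax times quantity traded: 8 x 0.9231 = 7.3846.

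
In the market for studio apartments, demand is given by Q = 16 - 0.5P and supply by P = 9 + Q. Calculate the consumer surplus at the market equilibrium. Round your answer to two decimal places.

58.78

Rewriting demand in inverse form: P = 32 - 2Q.
Setting demand equal to supply, 23 = 3Q, so Q* = 7.6667 and P* = 16.6667.
Consumer surplus is the triangle under demand above P*: (1/2)(7.6667)(32 - 16.6667) = (1/2)(7.6667)(15.3333) = 58.7778.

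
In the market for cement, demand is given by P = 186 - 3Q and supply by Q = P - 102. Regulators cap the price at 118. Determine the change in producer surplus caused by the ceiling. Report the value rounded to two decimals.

-92.50

Rewriting supply in inverse form: P = 102 + Q.
Without the control, 186 - 3Q = 102 + Q so Q* = 21 and P* = 123.
At P = 118, sellers supply (118 - 102)/1 = 16 while buyers want more, so the quantity traded is 16 at price 118.
PS goes from (1/2)(21)(21) = 220.5 to 128 (computed as (118 - 102)(16) - (1/2)(1)(16)^2), a change of -92.5.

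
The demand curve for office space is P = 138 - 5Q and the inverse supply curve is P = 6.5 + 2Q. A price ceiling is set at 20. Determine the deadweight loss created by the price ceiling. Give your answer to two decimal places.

Free-market equilibrium: 138 - 5Q = 6.5 + 2Q gives Q* = 18.7857, P* = 44.0714.
At the ceiling price 20, quantity supplied is (20 - 6.5)/2 = 6.75; supply is the short side, so Q = 6.75 trades at P = 20.
The lost-trades triangle has base Q* - 6.75 = 12.0357 and height equal to the gap between the curves at Q = 6.75, which is 104.25 - 20 = 84.25. DWL = (1/2)(12.0357)(84.25) = 507.0045.

507.00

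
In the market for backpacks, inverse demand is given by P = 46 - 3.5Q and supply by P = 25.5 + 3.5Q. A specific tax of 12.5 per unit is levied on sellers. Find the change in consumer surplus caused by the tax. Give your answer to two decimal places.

-12.72

Pre-tax equilibrium: 46 - 3.5Q = 25.5 + 3.5Q gives Q* = 2.9286, P* = 35.75.
A tax on sellers shifts supply up by 12.5: 46 - 3.5Q = 25.5 + 3.5Q + 12.5, so Q_t = 1.1429. Buyers pay P_b = 42; sellers receive P_s = P_b - 12.5 = 29.5.
CS falls from (1/2)(2.9286)(10.25) = 15.0089 to (1/2)(1.1429)(4) = 2.2857, a change of -12.7232.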